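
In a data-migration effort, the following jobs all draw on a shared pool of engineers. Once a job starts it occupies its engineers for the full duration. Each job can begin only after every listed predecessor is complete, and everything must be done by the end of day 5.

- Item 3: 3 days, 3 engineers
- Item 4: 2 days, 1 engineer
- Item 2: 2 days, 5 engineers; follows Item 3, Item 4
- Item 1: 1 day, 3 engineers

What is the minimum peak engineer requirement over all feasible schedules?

6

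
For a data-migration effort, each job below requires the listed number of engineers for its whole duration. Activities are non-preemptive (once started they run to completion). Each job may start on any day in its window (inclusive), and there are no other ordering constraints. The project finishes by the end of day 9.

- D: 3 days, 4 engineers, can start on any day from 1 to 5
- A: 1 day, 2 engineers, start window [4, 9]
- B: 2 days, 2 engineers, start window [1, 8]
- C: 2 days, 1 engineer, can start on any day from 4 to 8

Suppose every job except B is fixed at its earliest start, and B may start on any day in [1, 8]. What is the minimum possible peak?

4

B@1: d1:6  d2:6  d3:4  d4:3  d5:1  d6:0  d7:0  d8:0  d9:0 → peak 6
B@2: d1:4  d2:6  d3:6  d4:3  d5:1  d6:0  d7:0  d8:0  d9:0 → peak 6
B@3: d1:4  d2:4  d3:6  d4:5  d5:1  d6:0  d7:0  d8:0  d9:0 → peak 6
B@4: d1:4  d2:4  d3:4  d4:5  d5:3  d6:0  d7:0  d8:0  d9:0 → peak 5
B@5: d1:4  d2:4  d3:4  d4:3  d5:3  d6:2  d7:0  d8:0  d9:0 → peak 4
B@6: d1:4  d2:4  d3:4  d4:3  d5:1  d6:2  d7:2  d8:0  d9:0 → peak 4
B@7: d1:4  d2:4  d3:4  d4:3  d5:1  d6:0  d7:2  d8:2  d9:0 → peak 4
B@8: d1:4  d2:4  d3:4  d4:3  d5:1  d6:0  d7:0  d8:2  d9:2 → peak 4
Best is B@5, peak 4.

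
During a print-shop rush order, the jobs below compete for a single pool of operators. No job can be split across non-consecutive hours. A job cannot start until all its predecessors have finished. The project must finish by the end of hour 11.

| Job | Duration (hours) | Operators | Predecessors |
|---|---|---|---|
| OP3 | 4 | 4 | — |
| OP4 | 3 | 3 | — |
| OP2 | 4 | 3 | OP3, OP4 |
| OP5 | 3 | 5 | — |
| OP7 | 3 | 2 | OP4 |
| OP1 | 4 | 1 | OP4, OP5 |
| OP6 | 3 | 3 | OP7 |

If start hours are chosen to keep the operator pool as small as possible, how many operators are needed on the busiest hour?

7

Early-start (OP3@1, OP4@1, OP2@5, OP5@1, OP7@4, OP1@4, OP6@7) gives peak 12: h1:12  h2:12  h3:12  h4:7  h5:6  h6:6  h7:7  h8:6  h9:3  h10:0  h11:0.
Shift OP2→8, OP5→5, OP1→8, OP6→8.
Schedule OP3@1, OP4@1, OP2@8, OP5@5, OP7@4, OP1@8, OP6@8: h1:7  h2:7  h3:7  h4:6  h5:7  h6:7  h7:5  h8:7  h9:7  h10:7  h11:4 — peak 7.
Total operator-hours = 71 over 11 hours ⇒ peak ≥ ⌈71/11⌉ = 7, so 7 is optimal.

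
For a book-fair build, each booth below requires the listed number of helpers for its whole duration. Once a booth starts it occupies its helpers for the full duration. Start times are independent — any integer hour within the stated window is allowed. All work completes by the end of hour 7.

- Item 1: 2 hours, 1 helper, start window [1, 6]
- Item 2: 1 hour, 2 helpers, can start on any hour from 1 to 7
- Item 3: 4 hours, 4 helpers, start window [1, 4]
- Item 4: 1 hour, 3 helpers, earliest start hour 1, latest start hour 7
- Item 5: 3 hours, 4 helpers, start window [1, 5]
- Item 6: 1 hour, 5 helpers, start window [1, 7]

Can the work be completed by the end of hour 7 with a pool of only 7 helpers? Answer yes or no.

no

The minimum achievable peak is 8; 7 < 8, so no feasible schedule stays within the cap.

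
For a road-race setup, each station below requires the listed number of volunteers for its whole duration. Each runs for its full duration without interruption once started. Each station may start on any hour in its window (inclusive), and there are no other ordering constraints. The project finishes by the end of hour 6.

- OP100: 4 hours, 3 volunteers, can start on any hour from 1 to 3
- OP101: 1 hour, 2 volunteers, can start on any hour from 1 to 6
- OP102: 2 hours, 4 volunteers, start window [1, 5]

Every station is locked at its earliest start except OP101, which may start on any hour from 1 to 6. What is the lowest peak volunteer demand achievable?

7

OP101@1: h1:9  h2:7  h3:3  h4:3  h5:0  h6:0 → peak 9
OP101@2: h1:7  h2:9  h3:3  h4:3  h5:0  h6:0 → peak 9
OP101@3: h1:7  h2:7  h3:5  h4:3  h5:0  h6:0 → peak 7
OP101@4: h1:7  h2:7  h3:3  h4:5  h5:0  h6:0 → peak 7
OP101@5: h1:7  h2:7  h3:3  h4:3  h5:2  h6:0 → peak 7
OP101@6: h1:7  h2:7  h3:3  h4:3  h5:0  h6:2 → peak 7
Best is OP101@3, peak 7.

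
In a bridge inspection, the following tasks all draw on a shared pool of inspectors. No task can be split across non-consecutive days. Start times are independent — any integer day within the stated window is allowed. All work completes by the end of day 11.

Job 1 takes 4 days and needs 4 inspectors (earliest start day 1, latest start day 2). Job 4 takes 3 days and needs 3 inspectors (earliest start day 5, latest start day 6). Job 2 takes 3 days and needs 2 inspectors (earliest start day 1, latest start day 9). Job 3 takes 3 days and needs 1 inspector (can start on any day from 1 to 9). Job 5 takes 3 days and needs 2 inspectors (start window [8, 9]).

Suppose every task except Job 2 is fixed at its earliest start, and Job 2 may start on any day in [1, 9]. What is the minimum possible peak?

Job 2@1: d1:7  d2:7  d3:7  d4:4  d5:3  d6:3  d7:3  d8:2  d9:2  d10:2  d11:0 → peak 7
Job 2@2: d1:5  d2:7  d3:7  d4:6  d5:3  d6:3  d7:3  d8:2  d9:2  d10:2  d11:0 → peak 7
Job 2@3: d1:5  d2:5  d3:7  d4:6  d5:5  d6:3  d7:3  d8:2  d9:2  d10:2  d11:0 → peak 7
Job 2@4: d1:5  d2:5  d3:5  d4:6  d5:5  d6:5  d7:3  d8:2  d9:2  d10:2  d11:0 → peak 6
Job 2@5: d1:5  d2:5  d3:5  d4:4  d5:5  d6:5  d7:5  d8:2  d9:2  d10:2  d11:0 → peak 5
Job 2@6: d1:5  d2:5  d3:5  d4:4  d5:3  d6:5  d7:5  d8:4  d9:2  d10:2  d11:0 → peak 5
Job 2@7: d1:5  d2:5  d3:5  d4:4  d5:3  d6:3  d7:5  d8:4  d9:4  d10:2  d11:0 → peak 5
Job 2@8: d1:5  d2:5  d3:5  d4:4  d5:3  d6:3  d7:3  d8:4  d9:4  d10:4  d11:0 → peak 5
Job 2@9: d1:5  d2:5  d3:5  d4:4  d5:3  d6:3  d7:3  d8:2  d9:4  d10:4  d11:2 → peak 5
Best is Job 2@5, peak 5.

5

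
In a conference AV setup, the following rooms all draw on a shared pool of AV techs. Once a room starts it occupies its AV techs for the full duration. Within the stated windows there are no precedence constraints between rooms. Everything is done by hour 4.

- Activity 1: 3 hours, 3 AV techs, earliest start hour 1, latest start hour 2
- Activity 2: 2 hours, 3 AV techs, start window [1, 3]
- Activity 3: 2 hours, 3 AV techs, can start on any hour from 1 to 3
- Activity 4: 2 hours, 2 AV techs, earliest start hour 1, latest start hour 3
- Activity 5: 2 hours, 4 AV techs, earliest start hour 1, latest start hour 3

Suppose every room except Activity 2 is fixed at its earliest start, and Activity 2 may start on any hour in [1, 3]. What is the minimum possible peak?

Activity 2@1: h1:15  h2:15  h3:3  h4:0 → peak 15
Activity 2@2: h1:12  h2:15  h3:6  h4:0 → peak 15
Activity 2@3: h1:12  h2:12  h3:6  h4:3 → peak 12
Best is Activity 2@3, peak 12.

12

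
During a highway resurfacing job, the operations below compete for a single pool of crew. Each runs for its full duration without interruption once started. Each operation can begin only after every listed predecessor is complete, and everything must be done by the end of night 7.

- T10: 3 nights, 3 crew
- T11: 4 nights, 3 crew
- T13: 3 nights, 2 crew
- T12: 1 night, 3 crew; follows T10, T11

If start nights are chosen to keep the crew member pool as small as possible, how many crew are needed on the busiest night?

Early-start (T10@1, T11@1, T13@1, T12@5) gives peak 8: n1:8  n2:8  n3:8  n4:3  n5:3  n6:0  n7:0.
Shift T13→4.
Schedule T10@1, T11@1, T13@4, T12@5: n1:6  n2:6  n3:6  n4:5  n5:5  n6:2  n7:0 — peak 6.

6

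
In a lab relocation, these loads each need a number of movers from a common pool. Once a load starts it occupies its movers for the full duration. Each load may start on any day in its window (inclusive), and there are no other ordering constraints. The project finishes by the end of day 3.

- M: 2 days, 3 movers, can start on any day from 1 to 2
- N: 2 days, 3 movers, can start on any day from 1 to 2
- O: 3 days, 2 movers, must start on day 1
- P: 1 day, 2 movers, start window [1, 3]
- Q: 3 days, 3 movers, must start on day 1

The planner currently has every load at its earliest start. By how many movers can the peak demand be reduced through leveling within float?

2

Early-start peak: d1:13  d2:11  d3:5 ⇒ 13.
Leveled (M@1, N@1, O@1, P@3, Q@1): d1:11  d2:11  d3:7 ⇒ 11.
Reduction 13 − 11 = 2.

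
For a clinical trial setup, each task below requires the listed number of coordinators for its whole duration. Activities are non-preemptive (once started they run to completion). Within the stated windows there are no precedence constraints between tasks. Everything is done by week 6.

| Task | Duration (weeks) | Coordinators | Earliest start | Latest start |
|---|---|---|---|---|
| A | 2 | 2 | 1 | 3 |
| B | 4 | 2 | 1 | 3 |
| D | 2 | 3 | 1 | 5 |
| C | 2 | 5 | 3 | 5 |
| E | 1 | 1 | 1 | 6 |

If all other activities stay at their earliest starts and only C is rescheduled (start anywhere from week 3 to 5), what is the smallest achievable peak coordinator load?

8

C@3: w1:8  w2:7  w3:7  w4:7  w5:0  w6:0 → peak 8
C@4: w1:8  w2:7  w3:2  w4:7  w5:5  w6:0 → peak 8
C@5: w1:8  w2:7  w3:2  w4:2  w5:5  w6:5 → peak 8
Best is C@3, peak 8.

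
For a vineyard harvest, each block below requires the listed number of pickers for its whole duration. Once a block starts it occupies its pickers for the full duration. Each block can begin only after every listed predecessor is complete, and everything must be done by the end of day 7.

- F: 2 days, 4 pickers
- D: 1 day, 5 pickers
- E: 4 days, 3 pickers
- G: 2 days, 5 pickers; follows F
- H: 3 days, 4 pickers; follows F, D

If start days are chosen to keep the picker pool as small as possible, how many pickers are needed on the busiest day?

Early-start (F@1, D@1, E@1, G@3, H@3) gives peak 12: d1:12  d2:7  d3:12  d4:12  d5:4  d6:0  d7:0.
Shift E→2, H→5.
Schedule F@1, D@1, E@2, G@3, H@5: d1:9  d2:7  d3:8  d4:8  d5:7  d6:4  d7:4 — peak 9.

9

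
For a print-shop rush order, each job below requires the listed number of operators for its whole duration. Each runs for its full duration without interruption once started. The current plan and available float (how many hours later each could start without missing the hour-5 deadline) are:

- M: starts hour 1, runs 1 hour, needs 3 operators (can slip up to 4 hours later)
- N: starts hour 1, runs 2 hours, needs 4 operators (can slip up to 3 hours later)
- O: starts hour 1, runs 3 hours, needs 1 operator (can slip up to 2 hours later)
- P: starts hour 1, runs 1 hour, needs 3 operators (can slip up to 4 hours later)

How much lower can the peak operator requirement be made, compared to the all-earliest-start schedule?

Early-start peak: h1:11  h2:5  h3:1  h4:0  h5:0 ⇒ 11.
Leveled (M@1, N@4, O@1, P@2): h1:4  h2:4  h3:1  h4:4  h5:4 ⇒ 4.
Reduction 11 − 4 = 7.

7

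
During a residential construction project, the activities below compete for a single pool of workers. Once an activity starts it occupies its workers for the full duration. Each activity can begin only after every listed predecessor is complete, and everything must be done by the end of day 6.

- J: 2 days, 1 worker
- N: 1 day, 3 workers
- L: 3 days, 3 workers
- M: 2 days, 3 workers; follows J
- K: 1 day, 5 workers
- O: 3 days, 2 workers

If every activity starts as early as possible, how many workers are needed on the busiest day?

14

Early-start schedule: J@1, N@1, L@1, M@3, K@1, O@1.
Load per day: day 1: 14, day 2: 6, day 3: 8, day 4: 3, day 5: 0, day 6: 0.
Peak is 14.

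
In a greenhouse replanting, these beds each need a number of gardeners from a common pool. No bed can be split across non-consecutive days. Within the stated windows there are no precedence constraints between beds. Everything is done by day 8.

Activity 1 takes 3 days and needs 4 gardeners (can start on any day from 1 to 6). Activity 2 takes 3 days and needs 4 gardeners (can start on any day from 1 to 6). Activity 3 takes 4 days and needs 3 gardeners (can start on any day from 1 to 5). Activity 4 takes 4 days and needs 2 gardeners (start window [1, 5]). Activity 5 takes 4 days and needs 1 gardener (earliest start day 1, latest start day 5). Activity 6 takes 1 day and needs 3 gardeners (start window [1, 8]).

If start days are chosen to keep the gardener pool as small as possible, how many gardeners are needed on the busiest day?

7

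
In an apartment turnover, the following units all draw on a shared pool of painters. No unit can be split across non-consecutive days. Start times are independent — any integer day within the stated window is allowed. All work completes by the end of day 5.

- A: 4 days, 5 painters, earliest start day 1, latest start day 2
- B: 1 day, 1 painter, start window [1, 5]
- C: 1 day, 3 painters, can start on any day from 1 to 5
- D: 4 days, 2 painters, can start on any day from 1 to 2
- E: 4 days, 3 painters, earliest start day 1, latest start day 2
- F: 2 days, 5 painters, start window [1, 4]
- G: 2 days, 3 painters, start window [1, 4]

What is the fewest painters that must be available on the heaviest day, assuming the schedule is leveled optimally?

15

Early-start (A@1, B@1, C@1, D@1, E@1, F@1, G@1) gives peak 22: d1:22  d2:18  d3:10  d4:10  d5:0.
Shift F→2, G→4.
Schedule A@1, B@1, C@1, D@1, E@1, F@2, G@4: d1:14  d2:15  d3:15  d4:13  d5:3 — peak 15.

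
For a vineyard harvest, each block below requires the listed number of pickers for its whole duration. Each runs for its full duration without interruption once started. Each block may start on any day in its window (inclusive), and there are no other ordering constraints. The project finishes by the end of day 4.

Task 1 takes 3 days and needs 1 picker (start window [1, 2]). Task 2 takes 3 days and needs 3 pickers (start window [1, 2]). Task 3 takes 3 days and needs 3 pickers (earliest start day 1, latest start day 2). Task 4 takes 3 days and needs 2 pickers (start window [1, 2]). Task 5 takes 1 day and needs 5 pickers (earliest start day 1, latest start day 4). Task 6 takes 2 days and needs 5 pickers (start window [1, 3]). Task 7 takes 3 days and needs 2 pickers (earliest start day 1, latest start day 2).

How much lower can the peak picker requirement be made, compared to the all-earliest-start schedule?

5

Early-start peak: d1:21  d2:16  d3:11  d4:0 ⇒ 21.
Leveled (Task 1@1, Task 2@1, Task 3@1, Task 4@1, Task 5@1, Task 6@2, Task 7@1): d1:16  d2:16  d3:16  d4:0 ⇒ 16.
Reduction 21 − 16 = 5.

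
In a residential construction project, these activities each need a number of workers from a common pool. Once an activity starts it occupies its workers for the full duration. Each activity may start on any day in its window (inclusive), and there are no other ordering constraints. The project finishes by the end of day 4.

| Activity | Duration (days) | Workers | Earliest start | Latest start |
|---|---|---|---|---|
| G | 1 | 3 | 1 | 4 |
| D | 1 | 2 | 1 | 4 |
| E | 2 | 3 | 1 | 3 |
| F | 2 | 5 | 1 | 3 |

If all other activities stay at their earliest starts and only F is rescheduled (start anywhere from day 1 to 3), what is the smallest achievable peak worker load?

F@1: d1:13  d2:8  d3:0  d4:0 → peak 13
F@2: d1:8  d2:8  d3:5  d4:0 → peak 8
F@3: d1:8  d2:3  d3:5  d4:5 → peak 8
Best is F@2, peak 8.

8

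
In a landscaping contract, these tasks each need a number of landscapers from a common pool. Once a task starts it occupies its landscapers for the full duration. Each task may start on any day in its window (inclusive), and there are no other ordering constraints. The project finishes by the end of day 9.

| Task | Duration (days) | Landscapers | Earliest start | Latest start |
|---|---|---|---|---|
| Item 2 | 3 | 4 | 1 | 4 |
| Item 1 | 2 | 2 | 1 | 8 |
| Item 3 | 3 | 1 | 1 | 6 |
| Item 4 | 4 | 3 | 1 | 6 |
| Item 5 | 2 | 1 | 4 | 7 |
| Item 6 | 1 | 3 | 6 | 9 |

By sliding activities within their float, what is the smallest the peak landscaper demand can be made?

5

Early-start (Item 2@1, Item 1@1, Item 3@1, Item 4@1, Item 5@4, Item 6@6) gives peak 10: d1:10  d2:10  d3:8  d4:4  d5:1  d6:3  d7:0  d8:0  d9:0.
Shift Item 1→4, Item 4→4, Item 5→6, Item 6→8.
Schedule Item 2@1, Item 1@4, Item 3@1, Item 4@4, Item 5@6, Item 6@8: d1:5  d2:5  d3:5  d4:5  d5:5  d6:4  d7:4  d8:3  d9:0 — peak 5.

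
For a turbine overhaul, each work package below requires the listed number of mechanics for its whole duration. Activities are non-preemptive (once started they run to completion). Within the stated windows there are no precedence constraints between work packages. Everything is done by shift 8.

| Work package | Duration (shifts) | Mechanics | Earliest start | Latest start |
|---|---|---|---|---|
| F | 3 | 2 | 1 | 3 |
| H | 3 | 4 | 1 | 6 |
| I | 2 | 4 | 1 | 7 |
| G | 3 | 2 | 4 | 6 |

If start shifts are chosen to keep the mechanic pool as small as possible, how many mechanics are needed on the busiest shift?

6

Early-start (F@1, H@1, I@1, G@4) gives peak 10: s1:10  s2:10  s3:6  s4:2  s5:2  s6:2  s7:0  s8:0.
Shift I→4.
Schedule F@1, H@1, I@4, G@4: s1:6  s2:6  s3:6  s4:6  s5:6  s6:2  s7:0  s8:0 — peak 6.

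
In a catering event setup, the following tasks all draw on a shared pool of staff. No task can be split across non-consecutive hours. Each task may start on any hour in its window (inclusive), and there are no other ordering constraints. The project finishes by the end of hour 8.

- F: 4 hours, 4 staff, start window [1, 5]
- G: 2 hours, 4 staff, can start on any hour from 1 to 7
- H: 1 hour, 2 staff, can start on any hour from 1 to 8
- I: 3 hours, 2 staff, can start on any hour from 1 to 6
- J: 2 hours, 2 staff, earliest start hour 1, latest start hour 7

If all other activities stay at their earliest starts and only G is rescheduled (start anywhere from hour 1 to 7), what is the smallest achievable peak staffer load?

G@1: h1:14  h2:12  h3:6  h4:4  h5:0  h6:0  h7:0  h8:0 → peak 14
G@2: h1:10  h2:12  h3:10  h4:4  h5:0  h6:0  h7:0  h8:0 → peak 12
G@3: h1:10  h2:8  h3:10  h4:8  h5:0  h6:0  h7:0  h8:0 → peak 10
G@4: h1:10  h2:8  h3:6  h4:8  h5:4  h6:0  h7:0  h8:0 → peak 10
G@5: h1:10  h2:8  h3:6  h4:4  h5:4  h6:4  h7:0  h8:0 → peak 10
G@6: h1:10  h2:8  h3:6  h4:4  h5:0  h6:4  h7:4  h8:0 → peak 10
G@7: h1:10  h2:8  h3:6  h4:4  h5:0  h6:0  h7:4  h8:4 → peak 10
Best is G@3, peak 10.

10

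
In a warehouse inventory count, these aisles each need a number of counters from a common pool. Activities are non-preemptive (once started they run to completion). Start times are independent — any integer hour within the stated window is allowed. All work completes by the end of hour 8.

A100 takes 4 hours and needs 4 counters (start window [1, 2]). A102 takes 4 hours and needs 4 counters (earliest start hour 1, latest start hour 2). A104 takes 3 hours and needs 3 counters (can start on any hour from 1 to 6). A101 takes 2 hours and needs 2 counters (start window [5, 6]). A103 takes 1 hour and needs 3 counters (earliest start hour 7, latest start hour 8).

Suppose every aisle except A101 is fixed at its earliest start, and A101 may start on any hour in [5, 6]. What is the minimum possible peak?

A101@5: h1:11  h2:11  h3:11  h4:8  h5:2  h6:2  h7:3  h8:0 → peak 11
A101@6: h1:11  h2:11  h3:11  h4:8  h5:0  h6:2  h7:5  h8:0 → peak 11
Best is A101@5, peak 11.

11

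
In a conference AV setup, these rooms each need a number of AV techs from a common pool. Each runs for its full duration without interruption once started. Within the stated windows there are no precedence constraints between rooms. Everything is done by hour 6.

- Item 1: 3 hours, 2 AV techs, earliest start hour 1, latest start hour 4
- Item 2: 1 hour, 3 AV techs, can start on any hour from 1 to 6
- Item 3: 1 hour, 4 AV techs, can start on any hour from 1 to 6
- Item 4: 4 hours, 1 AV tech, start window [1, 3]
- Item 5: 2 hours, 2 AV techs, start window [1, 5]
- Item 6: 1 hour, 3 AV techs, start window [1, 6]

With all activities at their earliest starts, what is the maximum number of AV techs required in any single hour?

15

Early-start schedule: Item 1@1, Item 2@1, Item 3@1, Item 4@1, Item 5@1, Item 6@1.
Load per hour: hour 1: 15, hour 2: 5, hour 3: 3, hour 4: 1, hour 5: 0, hour 6: 0.
Peak is 15.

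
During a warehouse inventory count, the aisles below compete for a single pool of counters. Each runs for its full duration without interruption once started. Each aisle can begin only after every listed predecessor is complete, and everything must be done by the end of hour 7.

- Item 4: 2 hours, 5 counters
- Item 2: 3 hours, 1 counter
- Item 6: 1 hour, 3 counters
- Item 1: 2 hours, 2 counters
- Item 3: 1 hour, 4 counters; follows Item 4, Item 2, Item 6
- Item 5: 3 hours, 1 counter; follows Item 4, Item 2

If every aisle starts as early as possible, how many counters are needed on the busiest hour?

11

Early-start schedule: Item 4@1, Item 2@1, Item 6@1, Item 1@1, Item 3@4, Item 5@4.
Load per hour: hour 1: 11, hour 2: 8, hour 3: 1, hour 4: 5, hour 5: 1, hour 6: 1, hour 7: 0.
Peak is 11.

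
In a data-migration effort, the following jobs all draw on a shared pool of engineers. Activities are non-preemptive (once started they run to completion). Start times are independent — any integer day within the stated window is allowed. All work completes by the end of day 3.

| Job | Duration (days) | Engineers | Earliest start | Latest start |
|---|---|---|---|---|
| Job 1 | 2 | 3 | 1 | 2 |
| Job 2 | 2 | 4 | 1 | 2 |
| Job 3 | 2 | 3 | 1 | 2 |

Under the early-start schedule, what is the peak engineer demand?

10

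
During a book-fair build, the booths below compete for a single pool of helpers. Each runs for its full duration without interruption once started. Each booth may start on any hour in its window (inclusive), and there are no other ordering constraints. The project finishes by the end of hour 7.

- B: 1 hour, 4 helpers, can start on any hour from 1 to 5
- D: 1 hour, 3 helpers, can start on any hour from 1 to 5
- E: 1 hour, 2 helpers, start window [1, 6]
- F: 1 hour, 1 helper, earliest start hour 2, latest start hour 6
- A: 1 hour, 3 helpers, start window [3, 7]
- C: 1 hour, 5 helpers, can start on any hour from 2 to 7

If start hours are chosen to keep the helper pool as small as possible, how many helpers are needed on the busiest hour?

Early-start (B@1, D@1, E@1, F@2, A@3, C@2) gives peak 9: h1:9  h2:6  h3:3  h4:0  h5:0  h6:0  h7:0.
Shift D→2, E→2, F→3, C→4.
Schedule B@1, D@2, E@2, F@3, A@3, C@4: h1:4  h2:5  h3:4  h4:5  h5:0  h6:0  h7:0 — peak 5.

5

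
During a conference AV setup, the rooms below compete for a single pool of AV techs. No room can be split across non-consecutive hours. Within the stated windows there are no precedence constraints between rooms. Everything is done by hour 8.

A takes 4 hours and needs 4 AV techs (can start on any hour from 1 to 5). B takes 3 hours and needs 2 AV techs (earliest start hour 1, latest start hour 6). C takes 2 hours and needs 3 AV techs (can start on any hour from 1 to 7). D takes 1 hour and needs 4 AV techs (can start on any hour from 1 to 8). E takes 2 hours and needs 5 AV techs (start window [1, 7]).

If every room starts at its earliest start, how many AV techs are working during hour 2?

At early start, hour 2 has: A, B, C, E.
Demand: 4 + 2 + 3 + 5 = 14.

14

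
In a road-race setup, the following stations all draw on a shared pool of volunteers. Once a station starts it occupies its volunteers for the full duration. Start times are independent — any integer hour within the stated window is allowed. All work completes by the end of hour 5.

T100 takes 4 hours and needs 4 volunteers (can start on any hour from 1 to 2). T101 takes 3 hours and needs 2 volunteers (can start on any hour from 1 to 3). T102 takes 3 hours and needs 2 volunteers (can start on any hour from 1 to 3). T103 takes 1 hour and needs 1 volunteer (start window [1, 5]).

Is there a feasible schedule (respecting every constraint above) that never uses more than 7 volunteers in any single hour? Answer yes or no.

no

The minimum achievable peak is 8; 7 < 8, so no feasible schedule stays within the cap.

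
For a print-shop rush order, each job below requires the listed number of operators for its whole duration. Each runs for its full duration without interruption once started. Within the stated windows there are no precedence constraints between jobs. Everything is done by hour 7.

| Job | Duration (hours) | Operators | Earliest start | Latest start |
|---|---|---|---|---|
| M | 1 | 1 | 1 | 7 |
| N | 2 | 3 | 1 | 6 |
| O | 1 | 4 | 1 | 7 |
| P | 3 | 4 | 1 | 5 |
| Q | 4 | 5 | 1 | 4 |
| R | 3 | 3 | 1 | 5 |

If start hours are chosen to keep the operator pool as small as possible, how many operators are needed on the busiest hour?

8

Early-start (M@1, N@1, O@1, P@1, Q@1, R@1) gives peak 20: h1:20  h2:15  h3:12  h4:5  h5:0  h6:0  h7:0.
Shift O→3, Q→4, R→4.
Schedule M@1, N@1, O@3, P@1, Q@4, R@4: h1:8  h2:7  h3:8  h4:8  h5:8  h6:8  h7:5 — peak 8.
Total operator-hours = 52 over 7 hours ⇒ peak ≥ ⌈52/7⌉ = 8, so 8 is optimal.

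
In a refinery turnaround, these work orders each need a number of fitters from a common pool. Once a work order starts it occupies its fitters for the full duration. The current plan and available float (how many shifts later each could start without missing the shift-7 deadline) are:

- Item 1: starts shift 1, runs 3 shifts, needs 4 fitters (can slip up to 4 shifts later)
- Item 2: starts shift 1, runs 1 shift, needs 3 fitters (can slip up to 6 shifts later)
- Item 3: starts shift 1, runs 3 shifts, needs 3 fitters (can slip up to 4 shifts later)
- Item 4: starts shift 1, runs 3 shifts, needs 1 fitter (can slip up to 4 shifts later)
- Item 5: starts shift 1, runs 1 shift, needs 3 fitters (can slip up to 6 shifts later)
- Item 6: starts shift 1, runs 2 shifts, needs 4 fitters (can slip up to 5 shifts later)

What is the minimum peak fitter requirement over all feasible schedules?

Early-start (Item 1@1, Item 2@1, Item 3@1, Item 4@1, Item 5@1, Item 6@1) gives peak 18: s1:18  s2:12  s3:8  s4:0  s5:0  s6:0  s7:0.
Shift Item 3→2, Item 4→4, Item 5→4, Item 6→5.
Schedule Item 1@1, Item 2@1, Item 3@2, Item 4@4, Item 5@4, Item 6@5: s1:7  s2:7  s3:7  s4:7  s5:5  s6:5  s7:0 — peak 7.

7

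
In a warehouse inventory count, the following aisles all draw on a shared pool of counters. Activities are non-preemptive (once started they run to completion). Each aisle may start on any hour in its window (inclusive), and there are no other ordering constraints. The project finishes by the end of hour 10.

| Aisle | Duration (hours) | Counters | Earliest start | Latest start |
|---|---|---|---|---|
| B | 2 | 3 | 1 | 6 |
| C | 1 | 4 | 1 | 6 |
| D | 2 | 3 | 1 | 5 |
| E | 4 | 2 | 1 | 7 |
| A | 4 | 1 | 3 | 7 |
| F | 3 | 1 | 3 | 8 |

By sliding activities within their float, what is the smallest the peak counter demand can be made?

Early-start (B@1, C@1, D@1, E@1, A@3, F@3) gives peak 12: h1:12  h2:8  h3:4  h4:4  h5:2  h6:1  h7:0  h8:0  h9:0  h10:0.
Shift C→3, D→4, E→6, A→4, F→6.
Schedule B@1, C@3, D@4, E@6, A@4, F@6: h1:3  h2:3  h3:4  h4:4  h5:4  h6:4  h7:4  h8:3  h9:2  h10:0 — peak 4.
Total counter-hours = 31 over 10 hours ⇒ peak ≥ ⌈31/10⌉ = 4, so 4 is optimal.

4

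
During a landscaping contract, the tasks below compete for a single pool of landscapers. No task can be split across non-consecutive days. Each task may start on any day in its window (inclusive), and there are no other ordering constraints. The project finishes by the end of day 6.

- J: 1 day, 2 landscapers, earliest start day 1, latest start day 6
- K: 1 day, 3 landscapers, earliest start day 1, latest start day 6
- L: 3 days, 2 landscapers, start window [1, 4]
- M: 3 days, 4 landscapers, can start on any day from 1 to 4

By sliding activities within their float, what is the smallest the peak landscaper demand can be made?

5

Early-start (J@1, K@1, L@1, M@1) gives peak 11: d1:11  d2:6  d3:6  d4:0  d5:0  d6:0.
Shift K→2, M→4.
Schedule J@1, K@2, L@1, M@4: d1:4  d2:5  d3:2  d4:4  d5:4  d6:4 — peak 5.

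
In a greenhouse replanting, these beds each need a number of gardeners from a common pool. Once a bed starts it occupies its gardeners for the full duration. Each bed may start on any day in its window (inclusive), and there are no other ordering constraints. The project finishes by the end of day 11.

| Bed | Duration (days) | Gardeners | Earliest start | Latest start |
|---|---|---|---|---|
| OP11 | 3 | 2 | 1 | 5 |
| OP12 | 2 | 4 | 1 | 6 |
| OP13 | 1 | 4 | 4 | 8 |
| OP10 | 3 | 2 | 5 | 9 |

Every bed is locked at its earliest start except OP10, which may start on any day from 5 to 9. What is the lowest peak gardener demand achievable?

OP10@5: d1:6  d2:6  d3:2  d4:4  d5:2  d6:2  d7:2  d8:0  d9:0  d10:0  d11:0 → peak 6
OP10@6: d1:6  d2:6  d3:2  d4:4  d5:0  d6:2  d7:2  d8:2  d9:0  d10:0  d11:0 → peak 6
OP10@7: d1:6  d2:6  d3:2  d4:4  d5:0  d6:0  d7:2  d8:2  d9:2  d10:0  d11:0 → peak 6
OP10@8: d1:6  d2:6  d3:2  d4:4  d5:0  d6:0  d7:0  d8:2  d9:2  d10:2  d11:0 → peak 6
OP10@9: d1:6  d2:6  d3:2  d4:4  d5:0  d6:0  d7:0  d8:0  d9:2  d10:2  d11:2 → peak 6
Best is OP10@5, peak 6.

6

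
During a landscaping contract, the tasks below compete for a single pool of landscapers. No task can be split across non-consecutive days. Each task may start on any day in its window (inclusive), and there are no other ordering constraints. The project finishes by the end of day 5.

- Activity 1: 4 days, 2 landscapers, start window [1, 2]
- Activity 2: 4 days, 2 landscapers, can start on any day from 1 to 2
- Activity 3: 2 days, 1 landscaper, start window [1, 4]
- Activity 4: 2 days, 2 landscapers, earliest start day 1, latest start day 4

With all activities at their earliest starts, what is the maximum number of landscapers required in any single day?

7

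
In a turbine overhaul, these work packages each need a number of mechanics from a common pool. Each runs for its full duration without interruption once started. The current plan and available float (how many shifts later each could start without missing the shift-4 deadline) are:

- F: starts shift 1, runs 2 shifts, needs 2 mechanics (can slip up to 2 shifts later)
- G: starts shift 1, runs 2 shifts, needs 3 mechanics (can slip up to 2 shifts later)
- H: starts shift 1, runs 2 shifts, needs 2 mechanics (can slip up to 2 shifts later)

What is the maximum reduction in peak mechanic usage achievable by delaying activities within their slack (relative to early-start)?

Early-start peak: s1:7  s2:7  s3:0  s4:0 ⇒ 7.
Leveled (F@1, G@3, H@1): s1:4  s2:4  s3:3  s4:3 ⇒ 4.
Reduction 7 − 4 = 3.

3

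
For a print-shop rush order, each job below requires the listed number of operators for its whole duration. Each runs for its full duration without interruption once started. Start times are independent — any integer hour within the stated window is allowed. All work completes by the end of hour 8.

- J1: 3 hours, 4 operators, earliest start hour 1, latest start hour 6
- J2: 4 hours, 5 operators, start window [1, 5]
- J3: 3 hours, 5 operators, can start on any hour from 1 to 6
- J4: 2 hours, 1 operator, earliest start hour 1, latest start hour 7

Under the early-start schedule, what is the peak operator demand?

15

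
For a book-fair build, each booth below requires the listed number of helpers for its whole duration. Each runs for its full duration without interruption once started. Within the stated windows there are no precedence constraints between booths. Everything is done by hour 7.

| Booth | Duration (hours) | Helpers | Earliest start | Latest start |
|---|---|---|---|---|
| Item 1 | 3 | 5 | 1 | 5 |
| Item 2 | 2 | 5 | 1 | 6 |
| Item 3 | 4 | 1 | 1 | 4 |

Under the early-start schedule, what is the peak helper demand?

Early-start schedule: Item 1@1, Item 2@1, Item 3@1.
Load per hour: hour 1: 11, hour 2: 11, hour 3: 6, hour 4: 1, hour 5: 0, hour 6: 0, hour 7: 0.
Peak is 11.

11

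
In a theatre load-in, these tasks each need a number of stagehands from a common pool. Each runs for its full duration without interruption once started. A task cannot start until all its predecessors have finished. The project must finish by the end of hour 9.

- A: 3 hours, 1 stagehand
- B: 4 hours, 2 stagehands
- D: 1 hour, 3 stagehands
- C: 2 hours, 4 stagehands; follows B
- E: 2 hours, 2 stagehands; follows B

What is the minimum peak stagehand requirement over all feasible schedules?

Early-start (A@1, B@1, D@1, C@5, E@5) gives peak 6: h1:6  h2:3  h3:3  h4:2  h5:6  h6:6  h7:0  h8:0  h9:0.
Shift D→5, C→6, E→8.
Schedule A@1, B@1, D@5, C@6, E@8: h1:3  h2:3  h3:3  h4:2  h5:3  h6:4  h7:4  h8:2  h9:2 — peak 4.

4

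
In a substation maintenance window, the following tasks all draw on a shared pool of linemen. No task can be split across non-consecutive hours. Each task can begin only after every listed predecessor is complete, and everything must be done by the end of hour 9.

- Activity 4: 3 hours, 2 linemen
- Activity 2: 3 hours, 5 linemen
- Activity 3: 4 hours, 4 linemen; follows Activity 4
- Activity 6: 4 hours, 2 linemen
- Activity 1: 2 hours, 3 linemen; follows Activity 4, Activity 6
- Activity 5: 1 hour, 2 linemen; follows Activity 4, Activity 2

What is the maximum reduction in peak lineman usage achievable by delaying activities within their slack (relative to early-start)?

2

Early-start peak: h1:9  h2:9  h3:9  h4:8  h5:7  h6:7  h7:4  h8:0  h9:0 ⇒ 9.
Leveled (Activity 4@1, Activity 2@1, Activity 3@4, Activity 6@4, Activity 1@8, Activity 5@8): h1:7  h2:7  h3:7  h4:6  h5:6  h6:6  h7:6  h8:5  h9:3 ⇒ 7.
Reduction 9 − 7 = 2.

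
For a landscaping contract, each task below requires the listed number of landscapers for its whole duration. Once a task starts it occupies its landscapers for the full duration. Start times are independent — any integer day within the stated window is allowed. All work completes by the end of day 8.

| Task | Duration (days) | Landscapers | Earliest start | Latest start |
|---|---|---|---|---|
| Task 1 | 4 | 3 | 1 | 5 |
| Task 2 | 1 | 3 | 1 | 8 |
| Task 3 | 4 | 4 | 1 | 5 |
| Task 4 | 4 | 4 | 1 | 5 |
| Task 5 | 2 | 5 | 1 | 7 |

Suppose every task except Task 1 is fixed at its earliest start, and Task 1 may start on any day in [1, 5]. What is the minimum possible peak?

16

Task 1@1: d1:19  d2:16  d3:11  d4:11  d5:0  d6:0  d7:0  d8:0 → peak 19
Task 1@2: d1:16  d2:16  d3:11  d4:11  d5:3  d6:0  d7:0  d8:0 → peak 16
Task 1@3: d1:16  d2:13  d3:11  d4:11  d5:3  d6:3  d7:0  d8:0 → peak 16
Task 1@4: d1:16  d2:13  d3:8  d4:11  d5:3  d6:3  d7:3  d8:0 → peak 16
Task 1@5: d1:16  d2:13  d3:8  d4:8  d5:3  d6:3  d7:3  d8:3 → peak 16
Best is Task 1@2, peak 16.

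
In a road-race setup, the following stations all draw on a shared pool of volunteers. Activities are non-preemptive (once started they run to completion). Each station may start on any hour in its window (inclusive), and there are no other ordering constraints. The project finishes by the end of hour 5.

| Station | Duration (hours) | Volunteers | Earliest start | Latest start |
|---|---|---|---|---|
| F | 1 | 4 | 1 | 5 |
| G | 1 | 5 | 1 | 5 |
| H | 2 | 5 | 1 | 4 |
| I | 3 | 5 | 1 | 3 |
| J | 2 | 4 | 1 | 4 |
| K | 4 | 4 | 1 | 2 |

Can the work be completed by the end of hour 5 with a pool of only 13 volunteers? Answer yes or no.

yes

Schedule F@1, G@5, H@1, I@3, J@2, K@1: h1:13  h2:13  h3:13  h4:9  h5:10 — peak 13 ≤ 13.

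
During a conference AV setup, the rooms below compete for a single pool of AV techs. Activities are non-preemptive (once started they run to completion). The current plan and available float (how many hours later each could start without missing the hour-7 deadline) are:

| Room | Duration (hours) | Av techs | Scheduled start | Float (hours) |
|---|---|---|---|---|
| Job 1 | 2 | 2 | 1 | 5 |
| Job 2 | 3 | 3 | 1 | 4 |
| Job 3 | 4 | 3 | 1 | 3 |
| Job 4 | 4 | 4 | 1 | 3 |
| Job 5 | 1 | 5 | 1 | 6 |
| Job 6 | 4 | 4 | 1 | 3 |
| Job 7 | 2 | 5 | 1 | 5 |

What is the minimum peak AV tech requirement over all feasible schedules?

11

Early-start (Job 1@1, Job 2@1, Job 3@1, Job 4@1, Job 5@1, Job 6@1, Job 7@1) gives peak 26: h1:26  h2:21  h3:14  h4:11  h5:0  h6:0  h7:0.
Shift Job 3→3, Job 4→3, Job 5→7, Job 6→4.
Schedule Job 1@1, Job 2@1, Job 3@3, Job 4@3, Job 5@7, Job 6@4, Job 7@1: h1:10  h2:10  h3:10  h4:11  h5:11  h6:11  h7:9 — peak 11.
Total AV tech-hours = 72 over 7 hours ⇒ peak ≥ ⌈72/7⌉ = 11, so 11 is optimal.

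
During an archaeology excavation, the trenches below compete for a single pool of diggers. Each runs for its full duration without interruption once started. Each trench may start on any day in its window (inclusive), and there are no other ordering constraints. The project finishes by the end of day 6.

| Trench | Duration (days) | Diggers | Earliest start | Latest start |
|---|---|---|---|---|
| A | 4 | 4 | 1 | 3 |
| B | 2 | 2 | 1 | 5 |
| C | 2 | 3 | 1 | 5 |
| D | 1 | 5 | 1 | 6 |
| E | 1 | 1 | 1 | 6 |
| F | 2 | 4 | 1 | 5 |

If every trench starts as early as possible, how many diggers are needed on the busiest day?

19

Early-start schedule: A@1, B@1, C@1, D@1, E@1, F@1.
Load per day: day 1: 19, day 2: 13, day 3: 4, day 4: 4, day 5: 0, day 6: 0.
Peak is 19.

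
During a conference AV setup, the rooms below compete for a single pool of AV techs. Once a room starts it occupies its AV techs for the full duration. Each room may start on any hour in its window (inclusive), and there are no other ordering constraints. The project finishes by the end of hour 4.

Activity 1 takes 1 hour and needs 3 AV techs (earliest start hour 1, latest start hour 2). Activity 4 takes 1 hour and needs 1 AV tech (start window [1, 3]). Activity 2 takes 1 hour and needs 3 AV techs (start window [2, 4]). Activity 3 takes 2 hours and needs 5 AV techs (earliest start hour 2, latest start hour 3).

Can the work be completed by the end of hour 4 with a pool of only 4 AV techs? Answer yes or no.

no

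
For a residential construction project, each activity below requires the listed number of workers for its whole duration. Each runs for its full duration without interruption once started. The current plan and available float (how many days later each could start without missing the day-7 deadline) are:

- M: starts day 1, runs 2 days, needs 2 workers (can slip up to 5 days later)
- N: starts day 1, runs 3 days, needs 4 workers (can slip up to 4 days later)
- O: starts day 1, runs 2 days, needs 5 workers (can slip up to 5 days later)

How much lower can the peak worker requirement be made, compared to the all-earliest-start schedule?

Early-start peak: d1:11  d2:11  d3:4  d4:0  d5:0  d6:0  d7:0 ⇒ 11.
Leveled (M@1, N@3, O@6): d1:2  d2:2  d3:4  d4:4  d5:4  d6:5  d7:5 ⇒ 5.
Reduction 11 − 5 = 6.

6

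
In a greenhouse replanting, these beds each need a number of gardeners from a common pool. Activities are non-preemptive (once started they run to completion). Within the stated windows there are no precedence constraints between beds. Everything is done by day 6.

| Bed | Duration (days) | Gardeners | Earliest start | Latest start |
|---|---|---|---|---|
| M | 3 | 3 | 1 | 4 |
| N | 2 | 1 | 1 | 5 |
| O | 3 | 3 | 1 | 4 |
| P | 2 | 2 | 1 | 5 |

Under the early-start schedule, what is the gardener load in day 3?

At early start, day 3 has: M, O.
Demand: 3 + 3 = 6.

6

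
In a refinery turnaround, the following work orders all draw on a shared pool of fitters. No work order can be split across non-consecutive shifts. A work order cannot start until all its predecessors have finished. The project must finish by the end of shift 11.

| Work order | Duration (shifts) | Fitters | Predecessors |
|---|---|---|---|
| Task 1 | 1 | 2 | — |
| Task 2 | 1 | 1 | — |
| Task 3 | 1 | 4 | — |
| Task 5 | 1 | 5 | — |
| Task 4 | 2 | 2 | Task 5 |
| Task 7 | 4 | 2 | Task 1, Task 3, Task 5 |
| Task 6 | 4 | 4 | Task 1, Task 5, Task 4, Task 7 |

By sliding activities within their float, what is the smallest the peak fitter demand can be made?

5

Early-start (Task 1@1, Task 2@1, Task 3@1, Task 5@1, Task 4@2, Task 7@2, Task 6@6) gives peak 12: s1:12  s2:4  s3:4  s4:2  s5:2  s6:4  s7:4  s8:4  s9:4  s10:0  s11:0.
Shift Task 3→2, Task 5→3, Task 4→4, Task 7→4, Task 6→8.
Schedule Task 1@1, Task 2@1, Task 3@2, Task 5@3, Task 4@4, Task 7@4, Task 6@8: s1:3  s2:4  s3:5  s4:4  s5:4  s6:2  s7:2  s8:4  s9:4  s10:4  s11:4 — peak 5.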